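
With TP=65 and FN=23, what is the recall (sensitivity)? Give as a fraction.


Recall = TP / (TP + FN) = 65 / 88 = 65/88.

65/88


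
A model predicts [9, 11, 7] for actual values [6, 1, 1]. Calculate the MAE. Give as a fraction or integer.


MAE = (1/3) * (|6-9|=3 + |1-11|=10 + |1-7|=6). Sum = 19. MAE = 19/3.

19/3


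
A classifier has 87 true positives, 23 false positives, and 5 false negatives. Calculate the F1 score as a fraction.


Precision = 87/110 = 87/110. Recall = 87/92 = 87/92. F1 = 2*P*R/(P+R) = 87/101.

87/101


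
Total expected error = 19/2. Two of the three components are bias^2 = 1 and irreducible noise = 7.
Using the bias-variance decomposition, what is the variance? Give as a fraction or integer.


Total error = bias^2 + variance + irreducible noise. So variance = 19/2 - 1 - 7 = 3/2.

3/2


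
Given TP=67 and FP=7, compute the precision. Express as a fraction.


Precision = TP / (TP + FP) = 67 / 74 = 67/74.

67/74


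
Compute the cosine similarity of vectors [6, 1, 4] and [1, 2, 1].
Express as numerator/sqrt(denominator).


dot = 12. |a|^2 = 53, |b|^2 = 6. cos = 12/sqrt(318).

12/sqrt(318)


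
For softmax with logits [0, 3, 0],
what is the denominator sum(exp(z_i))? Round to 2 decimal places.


Denom = e^0=1.0000 + e^3=20.0855 + e^0=1.0000. Sum = 22.0855, which rounds to 22.09.

22.09


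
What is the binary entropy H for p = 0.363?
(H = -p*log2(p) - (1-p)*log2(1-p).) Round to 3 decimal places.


H = -0.363*log2(0.363) - 0.637*log2(0.637) = 0.945.

0.945


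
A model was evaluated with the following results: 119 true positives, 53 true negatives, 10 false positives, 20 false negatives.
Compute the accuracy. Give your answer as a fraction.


Accuracy = (TP + TN) / (TP + TN + FP + FN) = (119 + 53) / 202 = 86/101.

86/101


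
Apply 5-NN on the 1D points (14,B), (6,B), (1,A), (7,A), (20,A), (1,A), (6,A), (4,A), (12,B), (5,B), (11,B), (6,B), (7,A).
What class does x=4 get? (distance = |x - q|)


Distances: |14-4|=10, |6-4|=2, |1-4|=3, |7-4|=3, |20-4|=16, |1-4|=3, |6-4|=2, |4-4|=0, |12-4|=8, |5-4|=1, |11-4|=7, |6-4|=2, |7-4|=3. 5 nearest: (4,A), (5,B), (6,A), (6,B), (6,B). Counts: {'A': 2, 'B': 3}. Majority class: B.

B


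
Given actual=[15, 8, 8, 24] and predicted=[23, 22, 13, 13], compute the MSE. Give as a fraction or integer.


MSE = (1/4) * ((15-23)^2=64 + (8-22)^2=196 + (8-13)^2=25 + (24-13)^2=121). Sum = 406. MSE = 203/2.

203/2


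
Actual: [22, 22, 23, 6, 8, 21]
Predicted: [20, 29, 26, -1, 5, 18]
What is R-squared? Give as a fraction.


Mean(y) = 17. SS_res = 129. SS_tot = 304. R^2 = 1 - 129/(304) = 175/304.

175/304


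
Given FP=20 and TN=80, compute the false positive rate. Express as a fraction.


FPR = FP / (FP + TN) = 20 / 100 = 1/5.

1/5


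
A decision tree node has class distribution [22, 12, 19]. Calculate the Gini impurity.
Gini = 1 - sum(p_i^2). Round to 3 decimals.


Total = 53. Proportions: 22/53, 12/53, 19/53. sum(p_i^2) = 0.3521. Gini = 1 - 0.3521 = 0.6479, which rounds to 0.648.

0.648


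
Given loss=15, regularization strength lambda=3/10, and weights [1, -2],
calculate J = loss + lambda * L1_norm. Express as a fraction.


L1 norm = sum(|w|) = 3. J = 15 + 3/10 * 3 = 159/10.

159/10


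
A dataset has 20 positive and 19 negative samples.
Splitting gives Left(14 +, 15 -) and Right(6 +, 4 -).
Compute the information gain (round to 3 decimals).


H(parent) = 0.9995. H(left) = 0.9991, H(right) = 0.9710. Weighted = (29/39)*0.9991 + (10/39)*0.9710 = 0.9919. IG = 0.9995 - 0.9919 = 0.0076, which rounds to 0.008.

0.008


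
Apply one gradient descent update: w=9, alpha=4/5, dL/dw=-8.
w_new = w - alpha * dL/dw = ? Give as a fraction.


w_new = 9 - 4/5 * -8 = 9 - -32/5 = 77/5.

77/5


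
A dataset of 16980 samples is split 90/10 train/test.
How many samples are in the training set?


Test set = 16980 * 10% = 1698. Training set = 16980 - 1698 = 15282.

15282


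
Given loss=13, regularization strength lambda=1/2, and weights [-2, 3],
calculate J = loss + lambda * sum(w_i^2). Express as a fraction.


L2 sq norm = sum(w^2) = 13. J = 13 + 1/2 * 13 = 39/2.

39/2


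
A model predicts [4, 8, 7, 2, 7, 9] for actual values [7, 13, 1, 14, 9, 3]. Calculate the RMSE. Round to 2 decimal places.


MSE = 42.3333. RMSE = sqrt(42.3333) = 6.51.

6.51


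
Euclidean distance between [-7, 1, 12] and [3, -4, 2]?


d = sqrt(sum of squared differences). (-7-3)^2=100, (1--4)^2=25, (12-2)^2=100. Sum = 225.

15


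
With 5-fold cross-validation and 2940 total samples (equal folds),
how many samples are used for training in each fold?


Each validation fold has 2940/5 = 588 samples. Training set = 2940 - 588 = 2352.

2352


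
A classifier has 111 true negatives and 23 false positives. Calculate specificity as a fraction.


Specificity = TN / (TN + FP) = 111 / 134 = 111/134.

111/134


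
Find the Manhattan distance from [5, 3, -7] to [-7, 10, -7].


d = sum of absolute differences: |5--7|=12 + |3-10|=7 + |-7--7|=0 = 19.

19


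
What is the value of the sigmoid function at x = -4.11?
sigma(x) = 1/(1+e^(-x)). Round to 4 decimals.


sigma(-4.11) = 1/(1+e^(4.11)) = 1/(1+60.946718) = 1/61.946718 = 0.0161.

0.0161


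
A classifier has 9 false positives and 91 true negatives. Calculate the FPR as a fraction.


FPR = FP / (FP + TN) = 9 / 100 = 9/100.

9/100


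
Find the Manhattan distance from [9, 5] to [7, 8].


d = sum of absolute differences: |9-7|=2 + |5-8|=3 = 5.

5


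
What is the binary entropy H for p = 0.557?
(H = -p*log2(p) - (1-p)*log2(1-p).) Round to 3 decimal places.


H = -0.557*log2(0.557) - 0.443*log2(0.443) = 0.991.

0.991


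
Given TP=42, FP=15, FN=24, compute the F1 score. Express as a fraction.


Precision = 42/57 = 14/19. Recall = 42/66 = 7/11. F1 = 2*P*R/(P+R) = 28/41.

28/41


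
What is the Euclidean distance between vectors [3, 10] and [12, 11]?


d = sqrt(sum of squared differences). (3-12)^2=81, (10-11)^2=1. Sum = 82.

sqrt(82)


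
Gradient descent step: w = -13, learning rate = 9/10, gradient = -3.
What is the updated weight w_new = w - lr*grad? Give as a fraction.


w_new = -13 - 9/10 * -3 = -13 - -27/10 = -103/10.

-103/10


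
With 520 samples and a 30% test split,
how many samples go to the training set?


Test set = 520 * 30% = 156. Training set = 520 - 156 = 364.

364


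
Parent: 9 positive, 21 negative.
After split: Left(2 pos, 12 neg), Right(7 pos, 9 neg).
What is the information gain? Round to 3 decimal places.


H(parent) = 0.8813. H(left) = 0.5917, H(right) = 0.9887. Weighted = (14/30)*0.5917 + (16/30)*0.9887 = 0.8034. IG = 0.8813 - 0.8034 = 0.0779, which rounds to 0.078.

0.078


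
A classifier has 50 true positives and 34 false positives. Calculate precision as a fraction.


Precision = TP / (TP + FP) = 50 / 84 = 25/42.

25/42


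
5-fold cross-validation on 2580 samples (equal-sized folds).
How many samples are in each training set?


Each validation fold has 2580/5 = 516 samples. Training set = 2580 - 516 = 2064.

2064


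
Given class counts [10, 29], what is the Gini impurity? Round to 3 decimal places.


Total = 39. Proportions: 10/39, 29/39. sum(p_i^2) = 0.6187. Gini = 1 - 0.6187 = 0.3813, which rounds to 0.381.

0.381


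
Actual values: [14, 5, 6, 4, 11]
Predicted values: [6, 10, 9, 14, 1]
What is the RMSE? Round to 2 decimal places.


MSE = 59.6000. RMSE = sqrt(59.6000) = 7.72.

7.72


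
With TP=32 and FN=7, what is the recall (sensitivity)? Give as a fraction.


Recall = TP / (TP + FN) = 32 / 39 = 32/39.

32/39


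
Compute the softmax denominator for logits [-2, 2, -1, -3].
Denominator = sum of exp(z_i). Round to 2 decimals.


Denom = e^-2=0.1353 + e^2=7.3891 + e^-1=0.3679 + e^-3=0.0498. Sum = 7.9421, which rounds to 7.94.

7.94


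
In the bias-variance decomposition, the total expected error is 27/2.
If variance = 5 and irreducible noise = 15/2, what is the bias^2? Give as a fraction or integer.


Total error = bias^2 + variance + irreducible noise. So bias^2 = 27/2 - 5 - 15/2 = 1.

1


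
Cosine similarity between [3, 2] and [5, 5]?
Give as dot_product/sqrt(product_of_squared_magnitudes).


dot = 25. |a|^2 = 13, |b|^2 = 50. cos = 25/sqrt(650).

25/sqrt(650)


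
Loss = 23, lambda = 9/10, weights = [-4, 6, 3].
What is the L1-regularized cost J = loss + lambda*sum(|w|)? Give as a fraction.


L1 norm = sum(|w|) = 13. J = 23 + 9/10 * 13 = 347/10.

347/10


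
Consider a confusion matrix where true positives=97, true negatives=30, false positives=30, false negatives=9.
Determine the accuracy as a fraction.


Accuracy = (TP + TN) / (TP + TN + FP + FN) = (97 + 30) / 166 = 127/166.

127/166


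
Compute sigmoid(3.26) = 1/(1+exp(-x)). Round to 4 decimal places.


sigma(3.26) = 1/(1+e^(-3.26)) = 1/(1+0.038388) = 1/1.038388 = 0.9630.

0.9630


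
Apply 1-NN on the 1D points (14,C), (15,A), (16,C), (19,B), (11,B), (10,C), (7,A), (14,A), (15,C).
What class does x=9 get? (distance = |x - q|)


Distances: |14-9|=5, |15-9|=6, |16-9|=7, |19-9|=10, |11-9|=2, |10-9|=1, |7-9|=2, |14-9|=5, |15-9|=6. 1 nearest: (10,C). Counts: {'C': 1}. Majority class: C.

C


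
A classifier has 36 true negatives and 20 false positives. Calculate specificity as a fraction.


Specificity = TN / (TN + FP) = 36 / 56 = 9/14.

9/14


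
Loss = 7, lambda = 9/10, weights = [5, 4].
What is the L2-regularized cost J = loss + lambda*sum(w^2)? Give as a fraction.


L2 sq norm = sum(w^2) = 41. J = 7 + 9/10 * 41 = 439/10.

439/10


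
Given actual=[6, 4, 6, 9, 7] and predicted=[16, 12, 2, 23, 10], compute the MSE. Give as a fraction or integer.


MSE = (1/5) * ((6-16)^2=100 + (4-12)^2=64 + (6-2)^2=16 + (9-23)^2=196 + (7-10)^2=9). Sum = 385. MSE = 77.

77


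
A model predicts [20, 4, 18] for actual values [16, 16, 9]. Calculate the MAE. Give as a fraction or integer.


MAE = (1/3) * (|16-20|=4 + |16-4|=12 + |9-18|=9). Sum = 25. MAE = 25/3.

25/3


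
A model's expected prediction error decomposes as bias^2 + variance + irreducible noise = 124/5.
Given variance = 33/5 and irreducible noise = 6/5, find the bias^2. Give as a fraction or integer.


Total error = bias^2 + variance + irreducible noise. So bias^2 = 124/5 - 33/5 - 6/5 = 17.

17


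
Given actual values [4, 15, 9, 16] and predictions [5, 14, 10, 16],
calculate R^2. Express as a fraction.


Mean(y) = 11. SS_res = 3. SS_tot = 94. R^2 = 1 - 3/(94) = 91/94.

91/94


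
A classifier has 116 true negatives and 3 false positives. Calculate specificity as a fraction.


Specificity = TN / (TN + FP) = 116 / 119 = 116/119.

116/119


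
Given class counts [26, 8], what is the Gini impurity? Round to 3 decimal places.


Total = 34. Proportions: 26/34, 8/34. sum(p_i^2) = 0.6401. Gini = 1 - 0.6401 = 0.3599, which rounds to 0.360.

0.360


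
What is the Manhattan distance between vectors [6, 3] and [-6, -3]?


d = sum of absolute differences: |6--6|=12 + |3--3|=6 = 18.

18


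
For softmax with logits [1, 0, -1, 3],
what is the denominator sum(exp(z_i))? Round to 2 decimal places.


Denom = e^1=2.7183 + e^0=1.0000 + e^-1=0.3679 + e^3=20.0855. Sum = 24.1717, which rounds to 24.17.

24.17


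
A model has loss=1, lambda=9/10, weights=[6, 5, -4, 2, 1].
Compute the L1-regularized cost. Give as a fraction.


L1 norm = sum(|w|) = 18. J = 1 + 9/10 * 18 = 86/5.

86/5


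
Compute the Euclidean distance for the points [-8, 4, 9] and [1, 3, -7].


d = sqrt(sum of squared differences). (-8-1)^2=81, (4-3)^2=1, (9--7)^2=256. Sum = 338.

sqrt(338)


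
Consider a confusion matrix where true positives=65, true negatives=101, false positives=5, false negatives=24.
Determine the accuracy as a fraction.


Accuracy = (TP + TN) / (TP + TN + FP + FN) = (65 + 101) / 195 = 166/195.

166/195


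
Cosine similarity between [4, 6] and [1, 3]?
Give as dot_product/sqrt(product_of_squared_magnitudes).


dot = 22. |a|^2 = 52, |b|^2 = 10. cos = 22/sqrt(520).

22/sqrt(520)


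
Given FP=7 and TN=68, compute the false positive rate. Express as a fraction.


FPR = FP / (FP + TN) = 7 / 75 = 7/75.

7/75


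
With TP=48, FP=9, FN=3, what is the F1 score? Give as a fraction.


Precision = 48/57 = 16/19. Recall = 48/51 = 16/17. F1 = 2*P*R/(P+R) = 8/9.

8/9


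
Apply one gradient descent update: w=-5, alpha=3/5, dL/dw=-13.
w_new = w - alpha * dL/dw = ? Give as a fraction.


w_new = -5 - 3/5 * -13 = -5 - -39/5 = 14/5.

14/5


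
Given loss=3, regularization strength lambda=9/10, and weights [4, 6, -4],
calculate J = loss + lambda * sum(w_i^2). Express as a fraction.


L2 sq norm = sum(w^2) = 68. J = 3 + 9/10 * 68 = 321/5.

321/5


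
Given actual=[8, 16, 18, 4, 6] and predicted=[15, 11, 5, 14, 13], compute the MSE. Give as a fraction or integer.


MSE = (1/5) * ((8-15)^2=49 + (16-11)^2=25 + (18-5)^2=169 + (4-14)^2=100 + (6-13)^2=49). Sum = 392. MSE = 392/5.

392/5


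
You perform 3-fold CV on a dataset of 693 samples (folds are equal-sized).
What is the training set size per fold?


Each validation fold has 693/3 = 231 samples. Training set = 693 - 231 = 462.

462


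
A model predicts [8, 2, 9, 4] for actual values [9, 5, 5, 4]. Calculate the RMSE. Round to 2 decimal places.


MSE = 6.5000. RMSE = sqrt(6.5000) = 2.55.

2.55


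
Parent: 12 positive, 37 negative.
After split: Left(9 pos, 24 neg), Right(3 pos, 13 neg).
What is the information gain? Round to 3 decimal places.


H(parent) = 0.8031. H(left) = 0.8454, H(right) = 0.6962. Weighted = (33/49)*0.8454 + (16/49)*0.6962 = 0.7967. IG = 0.8031 - 0.7967 = 0.0064, which rounds to 0.006.

0.006


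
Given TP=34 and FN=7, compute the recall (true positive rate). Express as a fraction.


Recall = TP / (TP + FN) = 34 / 41 = 34/41.

34/41


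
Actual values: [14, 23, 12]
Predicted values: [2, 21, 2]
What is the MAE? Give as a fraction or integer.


MAE = (1/3) * (|14-2|=12 + |23-21|=2 + |12-2|=10). Sum = 24. MAE = 8.

8


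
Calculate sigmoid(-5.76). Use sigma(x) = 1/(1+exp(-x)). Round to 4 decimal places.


sigma(-5.76) = 1/(1+e^(5.76)) = 1/(1+317.348329) = 1/318.348329 = 0.0031.

0.0031


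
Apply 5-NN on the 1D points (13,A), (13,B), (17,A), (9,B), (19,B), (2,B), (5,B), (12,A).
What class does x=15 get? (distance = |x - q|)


Distances: |13-15|=2, |13-15|=2, |17-15|=2, |9-15|=6, |19-15|=4, |2-15|=13, |5-15|=10, |12-15|=3. 5 nearest: (13,A), (17,A), (13,B), (12,A), (19,B). Counts: {'A': 3, 'B': 2}. Majority class: A.

A


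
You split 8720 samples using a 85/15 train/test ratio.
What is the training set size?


Test set = 8720 * 15% = 1308. Training set = 8720 - 1308 = 7412.

7412


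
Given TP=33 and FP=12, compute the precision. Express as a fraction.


Precision = TP / (TP + FP) = 33 / 45 = 11/15.

11/15


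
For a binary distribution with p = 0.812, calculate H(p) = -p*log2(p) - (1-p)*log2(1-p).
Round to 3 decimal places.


H = -0.812*log2(0.812) - 0.188*log2(0.188) = 0.697.

0.697


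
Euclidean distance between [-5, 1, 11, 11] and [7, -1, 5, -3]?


d = sqrt(sum of squared differences). (-5-7)^2=144, (1--1)^2=4, (11-5)^2=36, (11--3)^2=196. Sum = 380.

sqrt(380)


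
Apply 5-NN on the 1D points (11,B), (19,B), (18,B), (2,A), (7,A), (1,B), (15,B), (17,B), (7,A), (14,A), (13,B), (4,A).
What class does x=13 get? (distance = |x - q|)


Distances: |11-13|=2, |19-13|=6, |18-13|=5, |2-13|=11, |7-13|=6, |1-13|=12, |15-13|=2, |17-13|=4, |7-13|=6, |14-13|=1, |13-13|=0, |4-13|=9. 5 nearest: (13,B), (14,A), (11,B), (15,B), (17,B). Counts: {'B': 4, 'A': 1}. Majority class: B.

B


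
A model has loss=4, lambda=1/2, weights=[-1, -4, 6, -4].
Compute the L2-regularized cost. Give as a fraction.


L2 sq norm = sum(w^2) = 69. J = 4 + 1/2 * 69 = 77/2.

77/2


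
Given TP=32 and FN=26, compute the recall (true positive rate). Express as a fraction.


Recall = TP / (TP + FN) = 32 / 58 = 16/29.

16/29


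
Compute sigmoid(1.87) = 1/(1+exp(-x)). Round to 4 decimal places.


sigma(1.87) = 1/(1+e^(-1.87)) = 1/(1+0.154124) = 1/1.154124 = 0.8665.

0.8665


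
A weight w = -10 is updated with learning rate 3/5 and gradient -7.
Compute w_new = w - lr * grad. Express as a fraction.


w_new = -10 - 3/5 * -7 = -10 - -21/5 = -29/5.

-29/5


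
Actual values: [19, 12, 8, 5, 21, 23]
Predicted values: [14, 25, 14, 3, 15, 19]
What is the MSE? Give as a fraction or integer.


MSE = (1/6) * ((19-14)^2=25 + (12-25)^2=169 + (8-14)^2=36 + (5-3)^2=4 + (21-15)^2=36 + (23-19)^2=16). Sum = 286. MSE = 143/3.

143/3


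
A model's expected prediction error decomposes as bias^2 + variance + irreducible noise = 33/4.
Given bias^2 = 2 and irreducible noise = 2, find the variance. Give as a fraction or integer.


Total error = bias^2 + variance + irreducible noise. So variance = 33/4 - 2 - 2 = 17/4.

17/4


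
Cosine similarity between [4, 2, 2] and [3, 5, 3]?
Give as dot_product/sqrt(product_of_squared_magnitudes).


dot = 28. |a|^2 = 24, |b|^2 = 43. cos = 28/sqrt(1032).

28/sqrt(1032)


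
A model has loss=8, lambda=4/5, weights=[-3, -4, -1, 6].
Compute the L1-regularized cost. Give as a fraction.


L1 norm = sum(|w|) = 14. J = 8 + 4/5 * 14 = 96/5.

96/5


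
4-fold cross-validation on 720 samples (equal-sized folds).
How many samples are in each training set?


Each validation fold has 720/4 = 180 samples. Training set = 720 - 180 = 540.

540


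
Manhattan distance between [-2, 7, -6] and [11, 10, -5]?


d = sum of absolute differences: |-2-11|=13 + |7-10|=3 + |-6--5|=1 = 17.

17


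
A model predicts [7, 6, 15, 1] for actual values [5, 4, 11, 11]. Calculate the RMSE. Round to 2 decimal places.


MSE = 31.0000. RMSE = sqrt(31.0000) = 5.57.

5.57


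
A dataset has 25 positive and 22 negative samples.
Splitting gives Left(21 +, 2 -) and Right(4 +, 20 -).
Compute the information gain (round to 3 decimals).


H(parent) = 0.9971. H(left) = 0.4262, H(right) = 0.6500. Weighted = (23/47)*0.4262 + (24/47)*0.6500 = 0.5405. IG = 0.9971 - 0.5405 = 0.4566, which rounds to 0.457.

0.457


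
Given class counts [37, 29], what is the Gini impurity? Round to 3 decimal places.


Total = 66. Proportions: 37/66, 29/66. sum(p_i^2) = 0.5073. Gini = 1 - 0.5073 = 0.4927, which rounds to 0.493.

0.493


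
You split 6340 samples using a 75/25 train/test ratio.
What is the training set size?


Test set = 6340 * 25% = 1585. Training set = 6340 - 1585 = 4755.

4755


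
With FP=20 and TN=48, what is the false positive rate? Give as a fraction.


FPR = FP / (FP + TN) = 20 / 68 = 5/17.

5/17


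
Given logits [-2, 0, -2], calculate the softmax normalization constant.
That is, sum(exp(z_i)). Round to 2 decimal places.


Denom = e^-2=0.1353 + e^0=1.0000 + e^-2=0.1353. Sum = 1.2706, which rounds to 1.27.

1.27


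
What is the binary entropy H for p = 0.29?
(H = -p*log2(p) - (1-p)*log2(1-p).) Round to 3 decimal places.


H = -0.29*log2(0.29) - 0.71*log2(0.71) = 0.869.

0.869


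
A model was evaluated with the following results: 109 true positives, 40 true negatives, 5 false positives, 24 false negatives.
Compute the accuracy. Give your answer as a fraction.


Accuracy = (TP + TN) / (TP + TN + FP + FN) = (109 + 40) / 178 = 149/178.

149/178


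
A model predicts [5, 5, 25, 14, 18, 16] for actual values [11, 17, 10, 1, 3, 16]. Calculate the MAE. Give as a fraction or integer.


MAE = (1/6) * (|11-5|=6 + |17-5|=12 + |10-25|=15 + |1-14|=13 + |3-18|=15 + |16-16|=0). Sum = 61. MAE = 61/6.

61/6


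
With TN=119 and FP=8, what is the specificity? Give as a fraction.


Specificity = TN / (TN + FP) = 119 / 127 = 119/127.

119/127


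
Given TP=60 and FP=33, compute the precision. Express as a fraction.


Precision = TP / (TP + FP) = 60 / 93 = 20/31.

20/31


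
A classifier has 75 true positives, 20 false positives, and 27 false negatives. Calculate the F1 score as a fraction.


Precision = 75/95 = 15/19. Recall = 75/102 = 25/34. F1 = 2*P*R/(P+R) = 150/197.

150/197


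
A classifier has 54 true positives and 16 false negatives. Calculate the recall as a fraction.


Recall = TP / (TP + FN) = 54 / 70 = 27/35.

27/35


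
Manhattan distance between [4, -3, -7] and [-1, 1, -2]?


d = sum of absolute differences: |4--1|=5 + |-3-1|=4 + |-7--2|=5 = 14.

14


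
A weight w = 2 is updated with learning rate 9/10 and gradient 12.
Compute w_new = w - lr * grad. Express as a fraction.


w_new = 2 - 9/10 * 12 = 2 - 54/5 = -44/5.

-44/5


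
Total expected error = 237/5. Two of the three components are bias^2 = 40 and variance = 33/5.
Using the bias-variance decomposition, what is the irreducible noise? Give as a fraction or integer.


Total error = bias^2 + variance + irreducible noise. So irreducible noise = 237/5 - 40 - 33/5 = 4/5.

4/5


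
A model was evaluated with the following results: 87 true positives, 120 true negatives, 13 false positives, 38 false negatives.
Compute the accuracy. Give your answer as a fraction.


Accuracy = (TP + TN) / (TP + TN + FP + FN) = (87 + 120) / 258 = 69/86.

69/86


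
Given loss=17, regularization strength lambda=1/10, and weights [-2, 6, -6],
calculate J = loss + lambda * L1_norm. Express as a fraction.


L1 norm = sum(|w|) = 14. J = 17 + 1/10 * 14 = 92/5.

92/5


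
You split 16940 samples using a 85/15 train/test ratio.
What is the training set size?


Test set = 16940 * 15% = 2541. Training set = 16940 - 2541 = 14399.

14399


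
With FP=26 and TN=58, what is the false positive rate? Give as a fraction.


FPR = FP / (FP + TN) = 26 / 84 = 13/42.

13/42


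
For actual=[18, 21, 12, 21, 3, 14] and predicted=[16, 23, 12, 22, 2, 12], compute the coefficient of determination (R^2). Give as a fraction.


Mean(y) = 89/6. SS_res = 14. SS_tot = 1409/6. R^2 = 1 - 14/(1409/6) = 1325/1409.

1325/1409


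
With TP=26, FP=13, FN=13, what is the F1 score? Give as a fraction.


Precision = 26/39 = 2/3. Recall = 26/39 = 2/3. F1 = 2*P*R/(P+R) = 2/3.

2/3


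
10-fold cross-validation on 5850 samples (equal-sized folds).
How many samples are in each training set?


Each validation fold has 5850/10 = 585 samples. Training set = 5850 - 585 = 5265.

5265


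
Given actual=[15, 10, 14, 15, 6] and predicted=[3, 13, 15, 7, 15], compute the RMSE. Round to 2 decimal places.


MSE = 59.8000. RMSE = sqrt(59.8000) = 7.73.

7.73


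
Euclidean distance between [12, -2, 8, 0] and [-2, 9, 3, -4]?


d = sqrt(sum of squared differences). (12--2)^2=196, (-2-9)^2=121, (8-3)^2=25, (0--4)^2=16. Sum = 358.

sqrt(358)


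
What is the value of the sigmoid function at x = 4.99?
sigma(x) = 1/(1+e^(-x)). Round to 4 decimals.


sigma(4.99) = 1/(1+e^(-4.99)) = 1/(1+0.006806) = 1/1.006806 = 0.9932.

0.9932


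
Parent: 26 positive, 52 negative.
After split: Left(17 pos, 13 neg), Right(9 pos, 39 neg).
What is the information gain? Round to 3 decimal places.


H(parent) = 0.9183. H(left) = 0.9871, H(right) = 0.6962. Weighted = (30/78)*0.9871 + (48/78)*0.6962 = 0.8081. IG = 0.9183 - 0.8081 = 0.1102, which rounds to 0.110.

0.110


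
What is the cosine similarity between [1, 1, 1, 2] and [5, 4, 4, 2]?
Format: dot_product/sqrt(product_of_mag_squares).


dot = 17. |a|^2 = 7, |b|^2 = 61. cos = 17/sqrt(427).

17/sqrt(427)


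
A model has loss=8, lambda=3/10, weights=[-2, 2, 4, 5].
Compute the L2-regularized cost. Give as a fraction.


L2 sq norm = sum(w^2) = 49. J = 8 + 3/10 * 49 = 227/10.

227/10


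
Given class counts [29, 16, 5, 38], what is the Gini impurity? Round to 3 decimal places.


Total = 88. Proportions: 29/88, 16/88, 5/88, 38/88. sum(p_i^2) = 0.3314. Gini = 1 - 0.3314 = 0.6686, which rounds to 0.669.

0.669


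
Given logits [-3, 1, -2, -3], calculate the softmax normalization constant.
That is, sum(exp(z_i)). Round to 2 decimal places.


Denom = e^-3=0.0498 + e^1=2.7183 + e^-2=0.1353 + e^-3=0.0498. Sum = 2.9532, which rounds to 2.95.

2.95


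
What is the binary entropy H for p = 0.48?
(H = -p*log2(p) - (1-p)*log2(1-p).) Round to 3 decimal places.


H = -0.48*log2(0.48) - 0.52*log2(0.52) = 0.999.

0.999


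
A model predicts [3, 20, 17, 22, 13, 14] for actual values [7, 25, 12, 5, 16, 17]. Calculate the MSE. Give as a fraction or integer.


MSE = (1/6) * ((7-3)^2=16 + (25-20)^2=25 + (12-17)^2=25 + (5-22)^2=289 + (16-13)^2=9 + (17-14)^2=9). Sum = 373. MSE = 373/6.

373/6


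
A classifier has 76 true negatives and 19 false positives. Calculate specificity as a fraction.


Specificity = TN / (TN + FP) = 76 / 95 = 4/5.

4/5


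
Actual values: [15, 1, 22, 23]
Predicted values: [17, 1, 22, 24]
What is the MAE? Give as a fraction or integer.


MAE = (1/4) * (|15-17|=2 + |1-1|=0 + |22-22|=0 + |23-24|=1). Sum = 3. MAE = 3/4.

3/4


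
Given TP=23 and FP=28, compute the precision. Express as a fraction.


Precision = TP / (TP + FP) = 23 / 51 = 23/51.

23/51


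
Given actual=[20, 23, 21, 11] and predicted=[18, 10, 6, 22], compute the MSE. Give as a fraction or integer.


MSE = (1/4) * ((20-18)^2=4 + (23-10)^2=169 + (21-6)^2=225 + (11-22)^2=121). Sum = 519. MSE = 519/4.

519/4


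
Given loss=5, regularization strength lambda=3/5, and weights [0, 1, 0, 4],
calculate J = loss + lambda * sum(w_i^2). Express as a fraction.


L2 sq norm = sum(w^2) = 17. J = 5 + 3/5 * 17 = 76/5.

76/5


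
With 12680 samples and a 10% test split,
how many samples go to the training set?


Test set = 12680 * 10% = 1268. Training set = 12680 - 1268 = 11412.

11412


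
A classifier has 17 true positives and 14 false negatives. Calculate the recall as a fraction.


Recall = TP / (TP + FN) = 17 / 31 = 17/31.

17/31


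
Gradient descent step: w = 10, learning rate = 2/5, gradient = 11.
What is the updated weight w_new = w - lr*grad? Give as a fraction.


w_new = 10 - 2/5 * 11 = 10 - 22/5 = 28/5.

28/5


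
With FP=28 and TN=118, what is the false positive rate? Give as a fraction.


FPR = FP / (FP + TN) = 28 / 146 = 14/73.

14/73


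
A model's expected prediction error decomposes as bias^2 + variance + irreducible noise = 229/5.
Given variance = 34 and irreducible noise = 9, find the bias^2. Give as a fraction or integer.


Total error = bias^2 + variance + irreducible noise. So bias^2 = 229/5 - 34 - 9 = 14/5.

14/5


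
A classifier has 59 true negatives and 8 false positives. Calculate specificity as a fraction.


Specificity = TN / (TN + FP) = 59 / 67 = 59/67.

59/67


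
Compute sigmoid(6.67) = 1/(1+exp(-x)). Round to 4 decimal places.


sigma(6.67) = 1/(1+e^(-6.67)) = 1/(1+0.001268) = 1/1.001268 = 0.9987.

0.9987


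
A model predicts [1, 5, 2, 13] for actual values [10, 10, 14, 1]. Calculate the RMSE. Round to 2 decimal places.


MSE = 98.5000. RMSE = sqrt(98.5000) = 9.92.

9.92


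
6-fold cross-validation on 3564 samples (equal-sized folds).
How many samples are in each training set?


Each validation fold has 3564/6 = 594 samples. Training set = 3564 - 594 = 2970.

2970


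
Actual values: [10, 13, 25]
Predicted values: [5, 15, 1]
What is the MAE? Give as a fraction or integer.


MAE = (1/3) * (|10-5|=5 + |13-15|=2 + |25-1|=24). Sum = 31. MAE = 31/3.

31/3


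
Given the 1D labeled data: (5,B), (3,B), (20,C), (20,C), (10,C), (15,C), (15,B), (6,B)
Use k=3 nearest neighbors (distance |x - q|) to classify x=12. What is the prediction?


Distances: |5-12|=7, |3-12|=9, |20-12|=8, |20-12|=8, |10-12|=2, |15-12|=3, |15-12|=3, |6-12|=6. 3 nearest: (10,C), (15,B), (15,C). Counts: {'C': 2, 'B': 1}. Majority class: C.

C


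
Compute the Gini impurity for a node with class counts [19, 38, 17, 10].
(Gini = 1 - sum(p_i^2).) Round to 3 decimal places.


Total = 84. Proportions: 19/84, 38/84, 17/84, 10/84. sum(p_i^2) = 0.3109. Gini = 1 - 0.3109 = 0.6891, which rounds to 0.689.

0.689


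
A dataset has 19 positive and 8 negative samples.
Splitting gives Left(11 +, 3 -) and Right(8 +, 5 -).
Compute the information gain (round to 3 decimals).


H(parent) = 0.8767. H(left) = 0.7496, H(right) = 0.9612. Weighted = (14/27)*0.7496 + (13/27)*0.9612 = 0.8515. IG = 0.8767 - 0.8515 = 0.0252, which rounds to 0.025.

0.025


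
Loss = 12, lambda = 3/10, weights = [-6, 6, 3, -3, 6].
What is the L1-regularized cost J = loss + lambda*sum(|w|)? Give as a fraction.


L1 norm = sum(|w|) = 24. J = 12 + 3/10 * 24 = 96/5.

96/5


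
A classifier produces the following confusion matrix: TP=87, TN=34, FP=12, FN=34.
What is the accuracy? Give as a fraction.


Accuracy = (TP + TN) / (TP + TN + FP + FN) = (87 + 34) / 167 = 121/167.

121/167


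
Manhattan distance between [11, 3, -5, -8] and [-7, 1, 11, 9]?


d = sum of absolute differences: |11--7|=18 + |3-1|=2 + |-5-11|=16 + |-8-9|=17 = 53.

53


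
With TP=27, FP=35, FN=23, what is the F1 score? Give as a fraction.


Precision = 27/62 = 27/62. Recall = 27/50 = 27/50. F1 = 2*P*R/(P+R) = 27/56.

27/56


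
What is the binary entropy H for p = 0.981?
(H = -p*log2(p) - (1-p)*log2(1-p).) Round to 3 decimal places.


H = -0.981*log2(0.981) - 0.019*log2(0.019) = 0.136.

0.136


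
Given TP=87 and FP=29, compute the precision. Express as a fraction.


Precision = TP / (TP + FP) = 87 / 116 = 3/4.

3/4


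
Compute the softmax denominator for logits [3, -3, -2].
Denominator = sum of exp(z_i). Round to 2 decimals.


Denom = e^3=20.0855 + e^-3=0.0498 + e^-2=0.1353. Sum = 20.2706, which rounds to 20.27.

20.27


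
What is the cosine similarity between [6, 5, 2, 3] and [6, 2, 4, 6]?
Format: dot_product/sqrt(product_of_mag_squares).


dot = 72. |a|^2 = 74, |b|^2 = 92. cos = 72/sqrt(6808).

72/sqrt(6808)


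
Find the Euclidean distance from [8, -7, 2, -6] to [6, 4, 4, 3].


d = sqrt(sum of squared differences). (8-6)^2=4, (-7-4)^2=121, (2-4)^2=4, (-6-3)^2=81. Sum = 210.

sqrt(210)


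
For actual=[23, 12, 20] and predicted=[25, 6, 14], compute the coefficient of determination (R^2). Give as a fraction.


Mean(y) = 55/3. SS_res = 76. SS_tot = 194/3. R^2 = 1 - 76/(194/3) = -17/97.

-17/97


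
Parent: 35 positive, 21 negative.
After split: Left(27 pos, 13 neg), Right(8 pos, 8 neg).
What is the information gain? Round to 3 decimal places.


H(parent) = 0.9544. H(left) = 0.9097, H(right) = 1.0000. Weighted = (40/56)*0.9097 + (16/56)*1.0000 = 0.9355. IG = 0.9544 - 0.9355 = 0.0189, which rounds to 0.019.

0.019


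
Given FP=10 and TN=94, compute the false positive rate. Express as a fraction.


FPR = FP / (FP + TN) = 10 / 104 = 5/52.

5/52


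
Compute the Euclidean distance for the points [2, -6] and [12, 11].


d = sqrt(sum of squared differences). (2-12)^2=100, (-6-11)^2=289. Sum = 389.

sqrt(389)


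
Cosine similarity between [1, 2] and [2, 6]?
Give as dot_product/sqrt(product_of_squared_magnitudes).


dot = 14. |a|^2 = 5, |b|^2 = 40. cos = 14/sqrt(200).

14/sqrt(200)


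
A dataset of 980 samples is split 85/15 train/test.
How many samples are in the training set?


Test set = 980 * 15% = 147. Training set = 980 - 147 = 833.

833


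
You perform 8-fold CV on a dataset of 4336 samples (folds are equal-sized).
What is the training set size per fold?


Each validation fold has 4336/8 = 542 samples. Training set = 4336 - 542 = 3794.

3794


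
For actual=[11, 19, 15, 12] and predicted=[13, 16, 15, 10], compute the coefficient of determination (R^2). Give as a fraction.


Mean(y) = 57/4. SS_res = 17. SS_tot = 155/4. R^2 = 1 - 17/(155/4) = 87/155.

87/155


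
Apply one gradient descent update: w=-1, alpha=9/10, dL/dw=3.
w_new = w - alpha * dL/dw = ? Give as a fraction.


w_new = -1 - 9/10 * 3 = -1 - 27/10 = -37/10.

-37/10


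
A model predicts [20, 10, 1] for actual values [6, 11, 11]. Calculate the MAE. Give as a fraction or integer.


MAE = (1/3) * (|6-20|=14 + |11-10|=1 + |11-1|=10). Sum = 25. MAE = 25/3.

25/3


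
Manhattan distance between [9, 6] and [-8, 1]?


d = sum of absolute differences: |9--8|=17 + |6-1|=5 = 22.

22


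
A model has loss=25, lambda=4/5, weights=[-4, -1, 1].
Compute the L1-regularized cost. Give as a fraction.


L1 norm = sum(|w|) = 6. J = 25 + 4/5 * 6 = 149/5.

149/5


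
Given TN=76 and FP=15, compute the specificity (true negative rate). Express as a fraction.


Specificity = TN / (TN + FP) = 76 / 91 = 76/91.

76/91


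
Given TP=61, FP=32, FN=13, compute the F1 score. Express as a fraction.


Precision = 61/93 = 61/93. Recall = 61/74 = 61/74. F1 = 2*P*R/(P+R) = 122/167.

122/167


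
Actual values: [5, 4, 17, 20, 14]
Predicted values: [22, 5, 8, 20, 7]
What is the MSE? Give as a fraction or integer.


MSE = (1/5) * ((5-22)^2=289 + (4-5)^2=1 + (17-8)^2=81 + (20-20)^2=0 + (14-7)^2=49). Sum = 420. MSE = 84.

84


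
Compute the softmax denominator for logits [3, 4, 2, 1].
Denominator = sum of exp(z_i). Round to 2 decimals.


Denom = e^3=20.0855 + e^4=54.5982 + e^2=7.3891 + e^1=2.7183. Sum = 84.7911, which rounds to 84.79.

84.79


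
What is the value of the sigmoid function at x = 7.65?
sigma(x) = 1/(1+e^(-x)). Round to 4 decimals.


sigma(7.65) = 1/(1+e^(-7.65)) = 1/(1+0.000476) = 1/1.000476 = 0.9995.

0.9995


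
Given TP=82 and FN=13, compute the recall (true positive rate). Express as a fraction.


Recall = TP / (TP + FN) = 82 / 95 = 82/95.

82/95


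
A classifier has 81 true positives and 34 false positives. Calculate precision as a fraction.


Precision = TP / (TP + FP) = 81 / 115 = 81/115.

81/115


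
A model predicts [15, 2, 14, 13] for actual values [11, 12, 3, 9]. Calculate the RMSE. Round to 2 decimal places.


MSE = 63.2500. RMSE = sqrt(63.2500) = 7.95.

7.95


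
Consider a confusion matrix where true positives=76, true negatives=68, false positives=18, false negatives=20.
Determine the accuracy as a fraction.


Accuracy = (TP + TN) / (TP + TN + FP + FN) = (76 + 68) / 182 = 72/91.

72/91


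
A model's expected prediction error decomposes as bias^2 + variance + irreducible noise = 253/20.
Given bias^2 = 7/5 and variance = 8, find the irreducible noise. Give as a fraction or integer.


Total error = bias^2 + variance + irreducible noise. So irreducible noise = 253/20 - 7/5 - 8 = 13/4.

13/4


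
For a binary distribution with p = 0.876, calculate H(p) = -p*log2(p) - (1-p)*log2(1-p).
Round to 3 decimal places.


H = -0.876*log2(0.876) - 0.124*log2(0.124) = 0.541.

0.541


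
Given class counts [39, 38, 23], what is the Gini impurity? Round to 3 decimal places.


Total = 100. Proportions: 39/100, 38/100, 23/100. sum(p_i^2) = 0.3494. Gini = 1 - 0.3494 = 0.6506, which rounds to 0.651.

0.651


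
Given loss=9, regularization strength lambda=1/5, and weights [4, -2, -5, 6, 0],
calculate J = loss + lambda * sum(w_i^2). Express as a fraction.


L2 sq norm = sum(w^2) = 81. J = 9 + 1/5 * 81 = 126/5.

126/5


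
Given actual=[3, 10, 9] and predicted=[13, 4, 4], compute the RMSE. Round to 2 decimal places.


MSE = 53.6667. RMSE = sqrt(53.6667) = 7.33.

7.33


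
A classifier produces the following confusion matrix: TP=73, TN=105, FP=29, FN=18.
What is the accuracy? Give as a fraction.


Accuracy = (TP + TN) / (TP + TN + FP + FN) = (73 + 105) / 225 = 178/225.

178/225


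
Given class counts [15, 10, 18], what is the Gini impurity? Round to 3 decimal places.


Total = 43. Proportions: 15/43, 10/43, 18/43. sum(p_i^2) = 0.3510. Gini = 1 - 0.3510 = 0.6490, which rounds to 0.649.

0.649


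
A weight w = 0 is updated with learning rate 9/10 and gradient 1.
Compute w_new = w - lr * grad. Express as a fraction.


w_new = 0 - 9/10 * 1 = 0 - 9/10 = -9/10.

-9/10


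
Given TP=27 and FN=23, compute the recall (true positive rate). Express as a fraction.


Recall = TP / (TP + FN) = 27 / 50 = 27/50.

27/50


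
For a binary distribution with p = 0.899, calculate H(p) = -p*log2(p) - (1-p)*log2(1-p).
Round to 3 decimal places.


H = -0.899*log2(0.899) - 0.101*log2(0.101) = 0.472.

0.472


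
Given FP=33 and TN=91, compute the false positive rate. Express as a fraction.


FPR = FP / (FP + TN) = 33 / 124 = 33/124.

33/124


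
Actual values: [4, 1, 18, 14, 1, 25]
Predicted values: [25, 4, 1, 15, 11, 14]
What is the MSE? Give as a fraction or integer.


MSE = (1/6) * ((4-25)^2=441 + (1-4)^2=9 + (18-1)^2=289 + (14-15)^2=1 + (1-11)^2=100 + (25-14)^2=121). Sum = 961. MSE = 961/6.

961/6


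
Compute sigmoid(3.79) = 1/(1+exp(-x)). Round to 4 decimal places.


sigma(3.79) = 1/(1+e^(-3.79)) = 1/(1+0.022596) = 1/1.022596 = 0.9779.

0.9779


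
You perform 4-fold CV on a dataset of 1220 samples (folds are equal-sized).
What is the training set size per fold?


Each validation fold has 1220/4 = 305 samples. Training set = 1220 - 305 = 915.

915


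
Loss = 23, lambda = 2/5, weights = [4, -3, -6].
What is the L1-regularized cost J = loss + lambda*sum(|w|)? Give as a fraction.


L1 norm = sum(|w|) = 13. J = 23 + 2/5 * 13 = 141/5.

141/5


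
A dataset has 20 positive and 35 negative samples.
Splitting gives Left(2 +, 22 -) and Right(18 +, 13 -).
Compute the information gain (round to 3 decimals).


H(parent) = 0.9457. H(left) = 0.4138, H(right) = 0.9812. Weighted = (24/55)*0.4138 + (31/55)*0.9812 = 0.7336. IG = 0.9457 - 0.7336 = 0.2121, which rounds to 0.212.

0.212


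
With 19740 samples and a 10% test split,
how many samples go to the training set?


Test set = 19740 * 10% = 1974. Training set = 19740 - 1974 = 17766.

17766


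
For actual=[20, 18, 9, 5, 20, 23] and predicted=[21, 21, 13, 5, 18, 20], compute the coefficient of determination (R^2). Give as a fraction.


Mean(y) = 95/6. SS_res = 39. SS_tot = 1529/6. R^2 = 1 - 39/(1529/6) = 1295/1529.

1295/1529


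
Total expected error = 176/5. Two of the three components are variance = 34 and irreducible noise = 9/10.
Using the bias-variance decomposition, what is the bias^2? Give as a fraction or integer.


Total error = bias^2 + variance + irreducible noise. So bias^2 = 176/5 - 34 - 9/10 = 3/10.

3/10


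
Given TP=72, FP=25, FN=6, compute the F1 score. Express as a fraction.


Precision = 72/97 = 72/97. Recall = 72/78 = 12/13. F1 = 2*P*R/(P+R) = 144/175.

144/175


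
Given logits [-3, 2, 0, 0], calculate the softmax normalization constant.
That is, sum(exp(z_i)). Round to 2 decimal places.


Denom = e^-3=0.0498 + e^2=7.3891 + e^0=1.0000 + e^0=1.0000. Sum = 9.4389, which rounds to 9.44.

9.44


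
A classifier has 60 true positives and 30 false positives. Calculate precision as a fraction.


Precision = TP / (TP + FP) = 60 / 90 = 2/3.

2/3


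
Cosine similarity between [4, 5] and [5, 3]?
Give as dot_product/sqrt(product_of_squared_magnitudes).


dot = 35. |a|^2 = 41, |b|^2 = 34. cos = 35/sqrt(1394).

35/sqrt(1394)


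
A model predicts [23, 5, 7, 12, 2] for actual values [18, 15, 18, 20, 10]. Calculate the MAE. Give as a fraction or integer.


MAE = (1/5) * (|18-23|=5 + |15-5|=10 + |18-7|=11 + |20-12|=8 + |10-2|=8). Sum = 42. MAE = 42/5.

42/5


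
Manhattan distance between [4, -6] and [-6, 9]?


d = sum of absolute differences: |4--6|=10 + |-6-9|=15 = 25.

25


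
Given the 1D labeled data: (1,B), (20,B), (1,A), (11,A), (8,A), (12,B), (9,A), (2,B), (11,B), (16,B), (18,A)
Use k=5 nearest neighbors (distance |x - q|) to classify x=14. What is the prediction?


Distances: |1-14|=13, |20-14|=6, |1-14|=13, |11-14|=3, |8-14|=6, |12-14|=2, |9-14|=5, |2-14|=12, |11-14|=3, |16-14|=2, |18-14|=4. 5 nearest: (12,B), (16,B), (11,A), (11,B), (18,A). Counts: {'B': 3, 'A': 2}. Majority class: B.

B
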